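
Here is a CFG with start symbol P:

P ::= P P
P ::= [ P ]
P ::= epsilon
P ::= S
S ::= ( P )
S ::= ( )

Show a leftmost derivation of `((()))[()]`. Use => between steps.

P => PP => SP => (P)P => (S)P => ((P))P => ((S))P => ((()))P => ((()))[P] => ((()))[S] => ((()))[()]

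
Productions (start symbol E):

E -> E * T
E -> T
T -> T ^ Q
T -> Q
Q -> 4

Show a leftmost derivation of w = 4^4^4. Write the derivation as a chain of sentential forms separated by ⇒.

E ⇒ T ⇒ T^Q ⇒ T^Q^Q ⇒ Q^Q^Q ⇒ 4^Q^Q ⇒ 4^4^Q ⇒ 4^4^4

E ⇒ T   [E -> T]
T ⇒ T^Q   [T -> T ^ Q]
T^Q ⇒ T^Q^Q   [T -> T ^ Q]
T^Q^Q ⇒ Q^Q^Q   [T -> Q]
Q^Q^Q ⇒ 4^Q^Q   [Q -> 4]
4^Q^Q ⇒ 4^4^Q   [Q -> 4]
4^4^Q ⇒ 4^4^4   [Q -> 4]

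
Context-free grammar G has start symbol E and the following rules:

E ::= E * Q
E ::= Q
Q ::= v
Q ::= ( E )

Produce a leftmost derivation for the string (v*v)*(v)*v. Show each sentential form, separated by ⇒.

E ⇒ E*Q ⇒ E*Q*Q ⇒ Q*Q*Q ⇒ (E)*Q*Q ⇒ (E*Q)*Q*Q ⇒ (Q*Q)*Q*Q ⇒ (v*Q)*Q*Q ⇒ (v*v)*Q*Q ⇒ (v*v)*(E)*Q ⇒ (v*v)*(Q)*Q ⇒ (v*v)*(v)*Q ⇒ (v*v)*(v)*v

E ⇒ E*Q   [E ::= E * Q]
E*Q ⇒ E*Q*Q   [E ::= E * Q]
E*Q*Q ⇒ Q*Q*Q   [E ::= Q]
Q*Q*Q ⇒ (E)*Q*Q   [Q ::= ( E )]
(E)*Q*Q ⇒ (E*Q)*Q*Q   [E ::= E * Q]
(E*Q)*Q*Q ⇒ (Q*Q)*Q*Q   [E ::= Q]
(Q*Q)*Q*Q ⇒ (v*Q)*Q*Q   [Q ::= v]
(v*Q)*Q*Q ⇒ (v*v)*Q*Q   [Q ::= v]
(v*v)*Q*Q ⇒ (v*v)*(E)*Q   [Q ::= ( E )]
(v*v)*(E)*Q ⇒ (v*v)*(Q)*Q   [E ::= Q]
(v*v)*(Q)*Q ⇒ (v*v)*(v)*Q   [Q ::= v]
(v*v)*(v)*Q ⇒ (v*v)*(v)*v   [Q ::= v]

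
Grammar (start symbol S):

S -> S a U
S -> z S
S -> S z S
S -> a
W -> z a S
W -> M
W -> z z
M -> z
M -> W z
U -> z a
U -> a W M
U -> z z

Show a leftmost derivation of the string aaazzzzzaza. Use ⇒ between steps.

S⇒SaU⇒SaUaU⇒aaUaU⇒aaaWMaU⇒aaazzMaU⇒aaazzWzaU⇒aaazzzzzaU⇒aaazzzzzaza

S ⇒ SaU   [S -> S a U]
SaU ⇒ SaUaU   [S -> S a U]
SaUaU ⇒ aaUaU   [S -> a]
aaUaU ⇒ aaaWMaU   [U -> a W M]
aaaWMaU ⇒ aaazzMaU   [W -> z z]
aaazzMaU ⇒ aaazzWzaU   [M -> W z]
aaazzWzaU ⇒ aaazzzzzaU   [W -> z z]
aaazzzzzaU ⇒ aaazzzzzaza   [U -> z a]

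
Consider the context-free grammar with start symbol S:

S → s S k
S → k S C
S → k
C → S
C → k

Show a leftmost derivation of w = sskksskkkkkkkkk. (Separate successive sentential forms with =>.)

S=>sSk=>ssSkk=>sskSCkk=>sskkSCCkk=>sskksSkCCkk=>sskkssSkkCCkk=>sskksskkkCCkk=>sskksskkkSCkk=>sskksskkkkSCCkk=>sskksskkkkkCCkk=>sskksskkkkkkCkk=>sskksskkkkkkkkk

S => sSk   [S → s S k]
sSk => ssSkk   [S → s S k]
ssSkk => sskSCkk   [S → k S C]
sskSCkk => sskkSCCkk   [S → k S C]
sskkSCCkk => sskksSkCCkk   [S → s S k]
sskksSkCCkk => sskkssSkkCCkk   [S → s S k]
sskkssSkkCCkk => sskksskkkCCkk   [S → k]
sskksskkkCCkk => sskksskkkSCkk   [C → S]
sskksskkkSCkk => sskksskkkkSCCkk   [S → k S C]
sskksskkkkSCCkk => sskksskkkkkCCkk   [S → k]
sskksskkkkkCCkk => sskksskkkkkkCkk   [C → k]
sskksskkkkkkCkk => sskksskkkkkkkkk   [C → k]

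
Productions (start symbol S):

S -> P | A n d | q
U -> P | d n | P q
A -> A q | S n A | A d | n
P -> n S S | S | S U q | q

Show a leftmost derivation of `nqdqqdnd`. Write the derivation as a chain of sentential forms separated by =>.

S => And   [S -> A n d]
And => Adnd   [A -> A d]
Adnd => Aqdnd   [A -> A q]
Aqdnd => Aqqdnd   [A -> A q]
Aqqdnd => Adqqdnd   [A -> A d]
Adqqdnd => Aqdqqdnd   [A -> A q]
Aqdqqdnd => nqdqqdnd   [A -> n]

S=>And=>Adnd=>Aqdnd=>Aqqdnd=>Adqqdnd=>Aqdqqdnd=>nqdqqdnd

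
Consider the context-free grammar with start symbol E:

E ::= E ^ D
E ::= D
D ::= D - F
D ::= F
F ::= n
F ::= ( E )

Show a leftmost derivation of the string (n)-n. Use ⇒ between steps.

E ⇒ D   [E ::= D]
D ⇒ D-F   [D ::= D - F]
D-F ⇒ F-F   [D ::= F]
F-F ⇒ (E)-F   [F ::= ( E )]
(E)-F ⇒ (D)-F   [E ::= D]
(D)-F ⇒ (F)-F   [D ::= F]
(F)-F ⇒ (n)-F   [F ::= n]
(n)-F ⇒ (n)-n   [F ::= n]

E⇒D⇒D-F⇒F-F⇒(E)-F⇒(D)-F⇒(F)-F⇒(n)-F⇒(n)-n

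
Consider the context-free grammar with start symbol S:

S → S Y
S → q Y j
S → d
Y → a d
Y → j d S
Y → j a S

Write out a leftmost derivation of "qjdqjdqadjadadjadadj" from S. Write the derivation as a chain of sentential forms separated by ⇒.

S⇒qYj⇒qjdSj⇒qjdSYj⇒qjdSYYj⇒qjdqYjYYj⇒qjdqjdSjYYj⇒qjdqjdSYjYYj⇒qjdqjdSYYjYYj⇒qjdqjdqYjYYjYYj⇒qjdqjdqadjYYjYYj⇒qjdqjdqadjadYjYYj⇒qjdqjdqadjadadjYYj⇒qjdqjdqadjadadjadYj⇒qjdqjdqadjadadjadadj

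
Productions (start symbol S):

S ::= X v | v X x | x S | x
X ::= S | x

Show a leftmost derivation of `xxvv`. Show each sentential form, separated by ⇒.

S ⇒ xS ⇒ xXv ⇒ xSv ⇒ xXvv ⇒ xSvv ⇒ xxvv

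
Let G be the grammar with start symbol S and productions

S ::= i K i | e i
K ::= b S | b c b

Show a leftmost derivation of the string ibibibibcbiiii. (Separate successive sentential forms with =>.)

S => iKi   [S ::= i K i]
iKi => ibSi   [K ::= b S]
ibSi => ibiKii   [S ::= i K i]
ibiKii => ibibSii   [K ::= b S]
ibibSii => ibibiKiii   [S ::= i K i]
ibibiKiii => ibibibSiii   [K ::= b S]
ibibibSiii => ibibibiKiiii   [S ::= i K i]
ibibibiKiiii => ibibibibcbiiii   [K ::= b c b]

S => iKi => ibSi => ibiKii => ibibSii => ibibiKiii => ibibibSiii => ibibibiKiiii => ibibibibcbiiii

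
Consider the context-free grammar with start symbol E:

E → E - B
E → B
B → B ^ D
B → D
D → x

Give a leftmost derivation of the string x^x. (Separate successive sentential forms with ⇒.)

E ⇒ B   [E → B]
B ⇒ B^D   [B → B ^ D]
B^D ⇒ D^D   [B → D]
D^D ⇒ x^D   [D → x]
x^D ⇒ x^x   [D → x]

E ⇒ B ⇒ B^D ⇒ D^D ⇒ x^D ⇒ x^x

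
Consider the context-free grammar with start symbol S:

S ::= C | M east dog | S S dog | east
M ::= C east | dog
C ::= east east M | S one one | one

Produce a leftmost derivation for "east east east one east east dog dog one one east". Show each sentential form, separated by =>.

S => C   [S ::= C]
C => east east M   [C ::= east east M]
east east M => east east C east   [M ::= C east]
east east C east => east east S one one east   [C ::= S one one]
east east S one one east => east east S S dog one one east   [S ::= S S dog]
east east S S dog one one east => east east east S dog one one east   [S ::= east]
east east east S dog one one east => east east east M east dog dog one one east   [S ::= M east dog]
east east east M east dog dog one one east => east east east C east east dog dog one one east   [M ::= C east]
east east east C east east dog dog one one east => east east east one east east dog dog one one east   [C ::= one]

S => C => east east M => east east C east => east east S one one east => east east S S dog one one east => east east east S dog one one east => east east east M east dog dog one one east => east east east C east east dog dog one one east => east east east one east east dog dog one one east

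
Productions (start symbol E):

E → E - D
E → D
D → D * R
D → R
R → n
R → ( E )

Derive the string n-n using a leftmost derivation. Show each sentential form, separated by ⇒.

E⇒E-D⇒D-D⇒R-D⇒n-D⇒n-R⇒n-n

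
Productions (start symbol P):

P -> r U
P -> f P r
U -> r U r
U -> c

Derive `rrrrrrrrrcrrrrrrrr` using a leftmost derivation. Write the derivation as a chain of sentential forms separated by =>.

P => rU   [P -> r U]
rU => rrUr   [U -> r U r]
rrUr => rrrUrr   [U -> r U r]
rrrUrr => rrrrUrrr   [U -> r U r]
rrrrUrrr => rrrrrUrrrr   [U -> r U r]
rrrrrUrrrr => rrrrrrUrrrrr   [U -> r U r]
rrrrrrUrrrrr => rrrrrrrUrrrrrr   [U -> r U r]
rrrrrrrUrrrrrr => rrrrrrrrUrrrrrrr   [U -> r U r]
rrrrrrrrUrrrrrrr => rrrrrrrrrUrrrrrrrr   [U -> r U r]
rrrrrrrrrUrrrrrrrr => rrrrrrrrrcrrrrrrrr   [U -> c]

P => rU => rrUr => rrrUrr => rrrrUrrr => rrrrrUrrrr => rrrrrrUrrrrr => rrrrrrrUrrrrrr => rrrrrrrrUrrrrrrr => rrrrrrrrrUrrrrrrrr => rrrrrrrrrcrrrrrrrr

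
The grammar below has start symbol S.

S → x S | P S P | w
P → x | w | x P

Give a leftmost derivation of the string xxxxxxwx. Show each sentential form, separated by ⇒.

S⇒xS⇒xPSP⇒xxPSP⇒xxxPSP⇒xxxxSP⇒xxxxxSP⇒xxxxxxSP⇒xxxxxxwP⇒xxxxxxwx

S ⇒ xS   [S → x S]
xS ⇒ xPSP   [S → P S P]
xPSP ⇒ xxPSP   [P → x P]
xxPSP ⇒ xxxPSP   [P → x P]
xxxPSP ⇒ xxxxSP   [P → x]
xxxxSP ⇒ xxxxxSP   [S → x S]
xxxxxSP ⇒ xxxxxxSP   [S → x S]
xxxxxxSP ⇒ xxxxxxwP   [S → w]
xxxxxxwP ⇒ xxxxxxwx   [P → x]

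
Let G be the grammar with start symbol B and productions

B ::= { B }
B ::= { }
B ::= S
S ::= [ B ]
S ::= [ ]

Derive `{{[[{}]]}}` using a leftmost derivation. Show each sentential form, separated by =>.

B => {B}   [B ::= { B }]
{B} => {{B}}   [B ::= { B }]
{{B}} => {{S}}   [B ::= S]
{{S}} => {{[B]}}   [S ::= [ B ]]
{{[B]}} => {{[S]}}   [B ::= S]
{{[S]}} => {{[[B]]}}   [S ::= [ B ]]
{{[[B]]}} => {{[[{}]]}}   [B ::= { }]

B => {B} => {{B}} => {{S}} => {{[B]}} => {{[S]}} => {{[[B]]}} => {{[[{}]]}}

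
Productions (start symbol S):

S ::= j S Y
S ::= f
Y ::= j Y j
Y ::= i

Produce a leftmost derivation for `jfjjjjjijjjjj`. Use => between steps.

S=>jSY=>jfY=>jfjYj=>jfjjYjj=>jfjjjYjjj=>jfjjjjYjjjj=>jfjjjjjYjjjjj=>jfjjjjjijjjjj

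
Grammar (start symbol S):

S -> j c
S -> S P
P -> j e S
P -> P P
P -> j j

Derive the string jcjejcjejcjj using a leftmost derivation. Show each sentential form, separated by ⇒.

S⇒SP⇒jcP⇒jcjeS⇒jcjeSP⇒jcjeSPP⇒jcjejcPP⇒jcjejcjeSP⇒jcjejcjejcP⇒jcjejcjejcjj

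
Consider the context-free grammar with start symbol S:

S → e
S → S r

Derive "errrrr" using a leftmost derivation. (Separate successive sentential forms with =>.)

S => Sr   [S → S r]
Sr => Srr   [S → S r]
Srr => Srrr   [S → S r]
Srrr => Srrrr   [S → S r]
Srrrr => Srrrrr   [S → S r]
Srrrrr => errrrr   [S → e]

S=>Sr=>Srr=>Srrr=>Srrrr=>Srrrrr=>errrrr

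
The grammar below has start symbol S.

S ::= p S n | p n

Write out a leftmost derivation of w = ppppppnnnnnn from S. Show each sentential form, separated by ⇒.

S ⇒ pSn ⇒ ppSnn ⇒ pppSnnn ⇒ ppppSnnnn ⇒ pppppSnnnnn ⇒ ppppppnnnnnn

S ⇒ pSn   [S ::= p S n]
pSn ⇒ ppSnn   [S ::= p S n]
ppSnn ⇒ pppSnnn   [S ::= p S n]
pppSnnn ⇒ ppppSnnnn   [S ::= p S n]
ppppSnnnn ⇒ pppppSnnnnn   [S ::= p S n]
pppppSnnnnn ⇒ ppppppnnnnnn   [S ::= p n]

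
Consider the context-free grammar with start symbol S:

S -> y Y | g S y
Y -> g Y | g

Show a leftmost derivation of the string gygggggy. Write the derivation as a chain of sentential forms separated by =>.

S => gSy => gyYy => gygYy => gyggYy => gygggYy => gyggggYy => gygggggy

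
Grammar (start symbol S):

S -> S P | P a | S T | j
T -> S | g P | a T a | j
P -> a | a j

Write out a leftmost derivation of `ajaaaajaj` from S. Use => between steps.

S=>SP=>STP=>STTP=>PaTTP=>ajaTTP=>ajaSTP=>ajaSPTP=>ajaPaPTP=>ajaaaPTP=>ajaaaaTP=>ajaaaaSP=>ajaaaajP=>ajaaaajaj

S => SP   [S -> S P]
SP => STP   [S -> S T]
STP => STTP   [S -> S T]
STTP => PaTTP   [S -> P a]
PaTTP => ajaTTP   [P -> a j]
ajaTTP => ajaSTP   [T -> S]
ajaSTP => ajaSPTP   [S -> S P]
ajaSPTP => ajaPaPTP   [S -> P a]
ajaPaPTP => ajaaaPTP   [P -> a]
ajaaaPTP => ajaaaaTP   [P -> a]
ajaaaaTP => ajaaaaSP   [T -> S]
ajaaaaSP => ajaaaajP   [S -> j]
ajaaaajP => ajaaaajaj   [P -> a j]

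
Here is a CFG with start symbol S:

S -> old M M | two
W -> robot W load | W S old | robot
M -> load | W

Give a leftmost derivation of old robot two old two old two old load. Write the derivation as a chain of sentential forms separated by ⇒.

S ⇒ old M M   [S -> old M M]
old M M ⇒ old W M   [M -> W]
old W M ⇒ old W S old M   [W -> W S old]
old W S old M ⇒ old W S old S old M   [W -> W S old]
old W S old S old M ⇒ old W S old S old S old M   [W -> W S old]
old W S old S old S old M ⇒ old robot S old S old S old M   [W -> robot]
old robot S old S old S old M ⇒ old robot two old S old S old M   [S -> two]
old robot two old S old S old M ⇒ old robot two old two old S old M   [S -> two]
old robot two old two old S old M ⇒ old robot two old two old two old M   [S -> two]
old robot two old two old two old M ⇒ old robot two old two old two old load   [M -> load]

S ⇒ old M M ⇒ old W M ⇒ old W S old M ⇒ old W S old S old M ⇒ old W S old S old S old M ⇒ old robot S old S old S old M ⇒ old robot two old S old S old M ⇒ old robot two old two old S old M ⇒ old robot two old two old two old M ⇒ old robot two old two old two old load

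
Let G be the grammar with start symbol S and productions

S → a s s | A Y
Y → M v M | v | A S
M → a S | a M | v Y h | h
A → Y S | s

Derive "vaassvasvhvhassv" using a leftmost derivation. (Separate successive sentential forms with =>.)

S => AY   [S → A Y]
AY => YSY   [A → Y S]
YSY => MvMSY   [Y → M v M]
MvMSY => vYhvMSY   [M → v Y h]
vYhvMSY => vMvMhvMSY   [Y → M v M]
vMvMhvMSY => vaSvMhvMSY   [M → a S]
vaSvMhvMSY => vaassvMhvMSY   [S → a s s]
vaassvMhvMSY => vaassvaShvMSY   [M → a S]
vaassvaShvMSY => vaassvaAYhvMSY   [S → A Y]
vaassvaAYhvMSY => vaassvasYhvMSY   [A → s]
vaassvasYhvMSY => vaassvasvhvMSY   [Y → v]
vaassvasvhvMSY => vaassvasvhvhSY   [M → h]
vaassvasvhvhSY => vaassvasvhvhassY   [S → a s s]
vaassvasvhvhassY => vaassvasvhvhassv   [Y → v]

S => AY => YSY => MvMSY => vYhvMSY => vMvMhvMSY => vaSvMhvMSY => vaassvMhvMSY => vaassvaShvMSY => vaassvaAYhvMSY => vaassvasYhvMSY => vaassvasvhvMSY => vaassvasvhvhSY => vaassvasvhvhassY => vaassvasvhvhassv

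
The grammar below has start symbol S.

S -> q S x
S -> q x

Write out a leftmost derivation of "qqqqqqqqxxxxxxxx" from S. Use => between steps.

S=>qSx=>qqSxx=>qqqSxxx=>qqqqSxxxx=>qqqqqSxxxxx=>qqqqqqSxxxxxx=>qqqqqqqSxxxxxxx=>qqqqqqqqxxxxxxxx

S => qSx   [S -> q S x]
qSx => qqSxx   [S -> q S x]
qqSxx => qqqSxxx   [S -> q S x]
qqqSxxx => qqqqSxxxx   [S -> q S x]
qqqqSxxxx => qqqqqSxxxxx   [S -> q S x]
qqqqqSxxxxx => qqqqqqSxxxxxx   [S -> q S x]
qqqqqqSxxxxxx => qqqqqqqSxxxxxxx   [S -> q S x]
qqqqqqqSxxxxxxx => qqqqqqqqxxxxxxxx   [S -> q x]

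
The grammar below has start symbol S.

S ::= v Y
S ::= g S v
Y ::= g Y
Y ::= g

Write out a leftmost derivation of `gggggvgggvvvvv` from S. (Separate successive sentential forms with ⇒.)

S ⇒ gSv ⇒ ggSvv ⇒ gggSvvv ⇒ ggggSvvvv ⇒ gggggSvvvvv ⇒ gggggvYvvvvv ⇒ gggggvgYvvvvv ⇒ gggggvggYvvvvv ⇒ gggggvgggvvvvv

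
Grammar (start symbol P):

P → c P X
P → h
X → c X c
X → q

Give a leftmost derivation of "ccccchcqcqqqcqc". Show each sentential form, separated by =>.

P => cPX   [P → c P X]
cPX => ccPXX   [P → c P X]
ccPXX => cccPXXX   [P → c P X]
cccPXXX => ccccPXXXX   [P → c P X]
ccccPXXXX => cccccPXXXXX   [P → c P X]
cccccPXXXXX => ccccchXXXXX   [P → h]
ccccchXXXXX => ccccchcXcXXXX   [X → c X c]
ccccchcXcXXXX => ccccchcqcXXXX   [X → q]
ccccchcqcXXXX => ccccchcqcqXXX   [X → q]
ccccchcqcqXXX => ccccchcqcqqXX   [X → q]
ccccchcqcqqXX => ccccchcqcqqqX   [X → q]
ccccchcqcqqqX => ccccchcqcqqqcXc   [X → c X c]
ccccchcqcqqqcXc => ccccchcqcqqqcqc   [X → q]

P => cPX => ccPXX => cccPXXX => ccccPXXXX => cccccPXXXXX => ccccchXXXXX => ccccchcXcXXXX => ccccchcqcXXXX => ccccchcqcqXXX => ccccchcqcqqXX => ccccchcqcqqqX => ccccchcqcqqqcXc => ccccchcqcqqqcqc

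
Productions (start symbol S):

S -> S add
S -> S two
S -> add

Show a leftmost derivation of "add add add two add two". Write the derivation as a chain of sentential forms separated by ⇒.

S ⇒ S two ⇒ S add two ⇒ S two add two ⇒ S add two add two ⇒ S add add two add two ⇒ add add add two add two

S ⇒ S two   [S -> S two]
S two ⇒ S add two   [S -> S add]
S add two ⇒ S two add two   [S -> S two]
S two add two ⇒ S add two add two   [S -> S add]
S add two add two ⇒ S add add two add two   [S -> S add]
S add add two add two ⇒ add add add two add two   [S -> add]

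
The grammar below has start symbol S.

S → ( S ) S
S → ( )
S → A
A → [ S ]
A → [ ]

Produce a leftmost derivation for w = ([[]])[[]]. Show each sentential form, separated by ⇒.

S⇒(S)S⇒(A)S⇒([S])S⇒([A])S⇒([[]])S⇒([[]])A⇒([[]])[S]⇒([[]])[A]⇒([[]])[[]]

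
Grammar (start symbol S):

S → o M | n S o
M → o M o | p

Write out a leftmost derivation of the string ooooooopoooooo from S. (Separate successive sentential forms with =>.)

S => oM => ooMo => oooMoo => ooooMooo => oooooMoooo => ooooooMooooo => oooooooMoooooo => ooooooopoooooo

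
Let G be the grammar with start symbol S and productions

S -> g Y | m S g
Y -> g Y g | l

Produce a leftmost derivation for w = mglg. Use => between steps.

S => mSg => mgYg => mglg

S => mSg   [S -> m S g]
mSg => mgYg   [S -> g Y]
mgYg => mglg   [Y -> l]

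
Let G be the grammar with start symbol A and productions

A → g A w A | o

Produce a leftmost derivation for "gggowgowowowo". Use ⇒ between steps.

A ⇒ gAwA ⇒ ggAwAwA ⇒ gggAwAwAwA ⇒ gggowAwAwA ⇒ gggowgAwAwAwA ⇒ gggowgowAwAwA ⇒ gggowgowowAwA ⇒ gggowgowowowA ⇒ gggowgowowowo

A ⇒ gAwA   [A → g A w A]
gAwA ⇒ ggAwAwA   [A → g A w A]
ggAwAwA ⇒ gggAwAwAwA   [A → g A w A]
gggAwAwAwA ⇒ gggowAwAwA   [A → o]
gggowAwAwA ⇒ gggowgAwAwAwA   [A → g A w A]
gggowgAwAwAwA ⇒ gggowgowAwAwA   [A → o]
gggowgowAwAwA ⇒ gggowgowowAwA   [A → o]
gggowgowowAwA ⇒ gggowgowowowA   [A → o]
gggowgowowowA ⇒ gggowgowowowo   [A → o]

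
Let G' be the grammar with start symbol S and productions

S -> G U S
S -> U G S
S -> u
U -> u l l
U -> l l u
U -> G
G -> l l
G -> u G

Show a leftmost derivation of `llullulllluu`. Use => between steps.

S => GUS => llUS => llGS => lluGS => llullS => llullGUS => llulluGUS => llullullUS => llullulllluS => llullulllluu

S => GUS   [S -> G U S]
GUS => llUS   [G -> l l]
llUS => llGS   [U -> G]
llGS => lluGS   [G -> u G]
lluGS => llullS   [G -> l l]
llullS => llullGUS   [S -> G U S]
llullGUS => llulluGUS   [G -> u G]
llulluGUS => llullullUS   [G -> l l]
llullullUS => llullulllluS   [U -> l l u]
llullulllluS => llullulllluu   [S -> u]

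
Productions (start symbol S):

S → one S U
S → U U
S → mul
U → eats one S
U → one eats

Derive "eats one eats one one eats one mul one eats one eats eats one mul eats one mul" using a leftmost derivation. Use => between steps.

S => U U => eats one S U => eats one U U U => eats one eats one S U U => eats one eats one one S U U U => eats one eats one one U U U U U => eats one eats one one eats one S U U U U => eats one eats one one eats one mul U U U U => eats one eats one one eats one mul one eats U U U => eats one eats one one eats one mul one eats one eats U U => eats one eats one one eats one mul one eats one eats eats one S U => eats one eats one one eats one mul one eats one eats eats one mul U => eats one eats one one eats one mul one eats one eats eats one mul eats one S => eats one eats one one eats one mul one eats one eats eats one mul eats one mul

S => U U   [S → U U]
U U => eats one S U   [U → eats one S]
eats one S U => eats one U U U   [S → U U]
eats one U U U => eats one eats one S U U   [U → eats one S]
eats one eats one S U U => eats one eats one one S U U U   [S → one S U]
eats one eats one one S U U U => eats one eats one one U U U U U   [S → U U]
eats one eats one one U U U U U => eats one eats one one eats one S U U U U   [U → eats one S]
eats one eats one one eats one S U U U U => eats one eats one one eats one mul U U U U   [S → mul]
eats one eats one one eats one mul U U U U => eats one eats one one eats one mul one eats U U U   [U → one eats]
eats one eats one one eats one mul one eats U U U => eats one eats one one eats one mul one eats one eats U U   [U → one eats]
eats one eats one one eats one mul one eats one eats U U => eats one eats one one eats one mul one eats one eats eats one S U   [U → eats one S]
eats one eats one one eats one mul one eats one eats eats one S U => eats one eats one one eats one mul one eats one eats eats one mul U   [S → mul]
eats one eats one one eats one mul one eats one eats eats one mul U => eats one eats one one eats one mul one eats one eats eats one mul eats one S   [U → eats one S]
eats one eats one one eats one mul one eats one eats eats one mul eats one S => eats one eats one one eats one mul one eats one eats eats one mul eats one mul   [S → mul]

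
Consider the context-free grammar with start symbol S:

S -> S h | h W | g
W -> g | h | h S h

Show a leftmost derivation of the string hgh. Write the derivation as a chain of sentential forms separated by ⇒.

S ⇒ Sh   [S -> S h]
Sh ⇒ hWh   [S -> h W]
hWh ⇒ hgh   [W -> g]

S ⇒ Sh ⇒ hWh ⇒ hgh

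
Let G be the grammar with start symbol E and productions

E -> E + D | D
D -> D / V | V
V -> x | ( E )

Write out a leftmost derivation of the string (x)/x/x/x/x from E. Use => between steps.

E => D   [E -> D]
D => D/V   [D -> D / V]
D/V => D/V/V   [D -> D / V]
D/V/V => D/V/V/V   [D -> D / V]
D/V/V/V => D/V/V/V/V   [D -> D / V]
D/V/V/V/V => V/V/V/V/V   [D -> V]
V/V/V/V/V => (E)/V/V/V/V   [V -> ( E )]
(E)/V/V/V/V => (D)/V/V/V/V   [E -> D]
(D)/V/V/V/V => (V)/V/V/V/V   [D -> V]
(V)/V/V/V/V => (x)/V/V/V/V   [V -> x]
(x)/V/V/V/V => (x)/x/V/V/V   [V -> x]
(x)/x/V/V/V => (x)/x/x/V/V   [V -> x]
(x)/x/x/V/V => (x)/x/x/x/V   [V -> x]
(x)/x/x/x/V => (x)/x/x/x/x   [V -> x]

E => D => D/V => D/V/V => D/V/V/V => D/V/V/V/V => V/V/V/V/V => (E)/V/V/V/V => (D)/V/V/V/V => (V)/V/V/V/V => (x)/V/V/V/V => (x)/x/V/V/V => (x)/x/x/V/V => (x)/x/x/x/V => (x)/x/x/x/x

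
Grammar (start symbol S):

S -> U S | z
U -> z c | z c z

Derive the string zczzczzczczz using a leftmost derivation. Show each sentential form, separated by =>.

S => US => zczS => zczUS => zczzczS => zczzczUS => zczzczzcS => zczzczzcUS => zczzczzczczS => zczzczzczczz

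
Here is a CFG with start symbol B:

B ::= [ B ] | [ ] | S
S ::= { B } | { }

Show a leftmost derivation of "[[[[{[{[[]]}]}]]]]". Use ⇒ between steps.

B ⇒ [B] ⇒ [[B]] ⇒ [[[B]]] ⇒ [[[[B]]]] ⇒ [[[[S]]]] ⇒ [[[[{B}]]]] ⇒ [[[[{[B]}]]]] ⇒ [[[[{[S]}]]]] ⇒ [[[[{[{B}]}]]]] ⇒ [[[[{[{[B]}]}]]]] ⇒ [[[[{[{[[]]}]}]]]]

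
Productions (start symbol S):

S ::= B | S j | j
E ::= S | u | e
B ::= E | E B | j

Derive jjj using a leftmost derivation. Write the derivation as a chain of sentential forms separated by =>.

S => B   [S ::= B]
B => EB   [B ::= E B]
EB => SB   [E ::= S]
SB => SjB   [S ::= S j]
SjB => jjB   [S ::= j]
jjB => jjj   [B ::= j]

S => B => EB => SB => SjB => jjB => jjj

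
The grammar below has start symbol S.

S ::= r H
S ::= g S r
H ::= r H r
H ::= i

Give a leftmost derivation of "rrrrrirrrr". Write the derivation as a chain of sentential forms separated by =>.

S => rH   [S ::= r H]
rH => rrHr   [H ::= r H r]
rrHr => rrrHrr   [H ::= r H r]
rrrHrr => rrrrHrrr   [H ::= r H r]
rrrrHrrr => rrrrrHrrrr   [H ::= r H r]
rrrrrHrrrr => rrrrrirrrr   [H ::= i]

S=>rH=>rrHr=>rrrHrr=>rrrrHrrr=>rrrrrHrrrr=>rrrrrirrrr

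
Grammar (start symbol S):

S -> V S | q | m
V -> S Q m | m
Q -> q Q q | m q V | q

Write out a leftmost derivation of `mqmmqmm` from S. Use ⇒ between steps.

S⇒VS⇒SQmS⇒VSQmS⇒SQmSQmS⇒mQmSQmS⇒mqmSQmS⇒mqmmQmS⇒mqmmqmS⇒mqmmqmm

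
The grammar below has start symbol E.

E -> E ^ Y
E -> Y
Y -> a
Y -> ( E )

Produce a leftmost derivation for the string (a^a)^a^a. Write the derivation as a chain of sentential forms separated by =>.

E => E^Y   [E -> E ^ Y]
E^Y => E^Y^Y   [E -> E ^ Y]
E^Y^Y => Y^Y^Y   [E -> Y]
Y^Y^Y => (E)^Y^Y   [Y -> ( E )]
(E)^Y^Y => (E^Y)^Y^Y   [E -> E ^ Y]
(E^Y)^Y^Y => (Y^Y)^Y^Y   [E -> Y]
(Y^Y)^Y^Y => (a^Y)^Y^Y   [Y -> a]
(a^Y)^Y^Y => (a^a)^Y^Y   [Y -> a]
(a^a)^Y^Y => (a^a)^a^Y   [Y -> a]
(a^a)^a^Y => (a^a)^a^a   [Y -> a]

E=>E^Y=>E^Y^Y=>Y^Y^Y=>(E)^Y^Y=>(E^Y)^Y^Y=>(Y^Y)^Y^Y=>(a^Y)^Y^Y=>(a^a)^Y^Y=>(a^a)^a^Y=>(a^a)^a^a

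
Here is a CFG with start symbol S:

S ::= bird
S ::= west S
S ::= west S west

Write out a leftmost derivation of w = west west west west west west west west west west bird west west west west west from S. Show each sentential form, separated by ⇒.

S ⇒ west S west ⇒ west west S west west ⇒ west west west S west west west ⇒ west west west west S west west west west ⇒ west west west west west S west west west west ⇒ west west west west west west S west west west west west ⇒ west west west west west west west S west west west west west ⇒ west west west west west west west west S west west west west west ⇒ west west west west west west west west west S west west west west west ⇒ west west west west west west west west west west S west west west west west ⇒ west west west west west west west west west west bird west west west west west

S ⇒ west S west   [S ::= west S west]
west S west ⇒ west west S west west   [S ::= west S west]
west west S west west ⇒ west west west S west west west   [S ::= west S west]
west west west S west west west ⇒ west west west west S west west west west   [S ::= west S west]
west west west west S west west west west ⇒ west west west west west S west west west west   [S ::= west S]
west west west west west S west west west west ⇒ west west west west west west S west west west west west   [S ::= west S west]
west west west west west west S west west west west west ⇒ west west west west west west west S west west west west west   [S ::= west S]
west west west west west west west S west west west west west ⇒ west west west west west west west west S west west west west west   [S ::= west S]
west west west west west west west west S west west west west west ⇒ west west west west west west west west west S west west west west west   [S ::= west S]
west west west west west west west west west S west west west west west ⇒ west west west west west west west west west west S west west west west west   [S ::= west S]
west west west west west west west west west west S west west west west west ⇒ west west west west west west west west west west bird west west west west west   [S ::= bird]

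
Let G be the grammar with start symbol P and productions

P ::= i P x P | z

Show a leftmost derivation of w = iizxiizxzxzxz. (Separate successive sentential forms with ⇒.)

P ⇒ iPxP   [P ::= i P x P]
iPxP ⇒ iiPxPxP   [P ::= i P x P]
iiPxPxP ⇒ iizxPxP   [P ::= z]
iizxPxP ⇒ iizxiPxPxP   [P ::= i P x P]
iizxiPxPxP ⇒ iizxiiPxPxPxP   [P ::= i P x P]
iizxiiPxPxPxP ⇒ iizxiizxPxPxP   [P ::= z]
iizxiizxPxPxP ⇒ iizxiizxzxPxP   [P ::= z]
iizxiizxzxPxP ⇒ iizxiizxzxzxP   [P ::= z]
iizxiizxzxzxP ⇒ iizxiizxzxzxz   [P ::= z]

P⇒iPxP⇒iiPxPxP⇒iizxPxP⇒iizxiPxPxP⇒iizxiiPxPxPxP⇒iizxiizxPxPxP⇒iizxiizxzxPxP⇒iizxiizxzxzxP⇒iizxiizxzxzxz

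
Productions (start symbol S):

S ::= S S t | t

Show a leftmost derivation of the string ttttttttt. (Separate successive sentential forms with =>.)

S => SSt => SStSt => SStStSt => SStStStSt => tStStStSt => tttStStSt => tttttStSt => tttttttSt => ttttttttt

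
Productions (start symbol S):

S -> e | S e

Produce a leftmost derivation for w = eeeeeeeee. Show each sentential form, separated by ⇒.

S ⇒ Se ⇒ See ⇒ Seee ⇒ Seeee ⇒ Seeeee ⇒ Seeeeee ⇒ Seeeeeee ⇒ Seeeeeeee ⇒ eeeeeeeee

S ⇒ Se   [S -> S e]
Se ⇒ See   [S -> S e]
See ⇒ Seee   [S -> S e]
Seee ⇒ Seeee   [S -> S e]
Seeee ⇒ Seeeee   [S -> S e]
Seeeee ⇒ Seeeeee   [S -> S e]
Seeeeee ⇒ Seeeeeee   [S -> S e]
Seeeeeee ⇒ Seeeeeeee   [S -> S e]
Seeeeeeee ⇒ eeeeeeeee   [S -> e]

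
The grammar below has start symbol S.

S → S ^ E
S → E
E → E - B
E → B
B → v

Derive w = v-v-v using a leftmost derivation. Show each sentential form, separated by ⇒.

S ⇒ E   [S → E]
E ⇒ E-B   [E → E - B]
E-B ⇒ E-B-B   [E → E - B]
E-B-B ⇒ B-B-B   [E → B]
B-B-B ⇒ v-B-B   [B → v]
v-B-B ⇒ v-v-B   [B → v]
v-v-B ⇒ v-v-v   [B → v]

S⇒E⇒E-B⇒E-B-B⇒B-B-B⇒v-B-B⇒v-v-B⇒v-v-v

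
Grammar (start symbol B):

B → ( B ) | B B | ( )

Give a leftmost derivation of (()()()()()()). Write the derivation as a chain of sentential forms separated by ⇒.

B⇒(B)⇒(BB)⇒(BBB)⇒(()BB)⇒(()BBB)⇒(()()BB)⇒(()()()B)⇒(()()()BB)⇒(()()()BBB)⇒(()()()()BB)⇒(()()()()()B)⇒(()()()()()())

B ⇒ (B)   [B → ( B )]
(B) ⇒ (BB)   [B → B B]
(BB) ⇒ (BBB)   [B → B B]
(BBB) ⇒ (()BB)   [B → ( )]
(()BB) ⇒ (()BBB)   [B → B B]
(()BBB) ⇒ (()()BB)   [B → ( )]
(()()BB) ⇒ (()()()B)   [B → ( )]
(()()()B) ⇒ (()()()BB)   [B → B B]
(()()()BB) ⇒ (()()()BBB)   [B → B B]
(()()()BBB) ⇒ (()()()()BB)   [B → ( )]
(()()()()BB) ⇒ (()()()()()B)   [B → ( )]
(()()()()()B) ⇒ (()()()()()())   [B → ( )]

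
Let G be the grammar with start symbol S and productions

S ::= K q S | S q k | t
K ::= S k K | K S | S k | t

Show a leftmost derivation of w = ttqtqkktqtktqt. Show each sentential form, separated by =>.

S=>KqS=>SkKqS=>KqSkKqS=>SkKqSkKqS=>SqkkKqSkKqS=>KqSqkkKqSkKqS=>KSqSqkkKqSkKqS=>tSqSqkkKqSkKqS=>ttqSqkkKqSkKqS=>ttqtqkkKqSkKqS=>ttqtqkktqSkKqS=>ttqtqkktqtkKqS=>ttqtqkktqtktqS=>ttqtqkktqtktqt

S => KqS   [S ::= K q S]
KqS => SkKqS   [K ::= S k K]
SkKqS => KqSkKqS   [S ::= K q S]
KqSkKqS => SkKqSkKqS   [K ::= S k K]
SkKqSkKqS => SqkkKqSkKqS   [S ::= S q k]
SqkkKqSkKqS => KqSqkkKqSkKqS   [S ::= K q S]
KqSqkkKqSkKqS => KSqSqkkKqSkKqS   [K ::= K S]
KSqSqkkKqSkKqS => tSqSqkkKqSkKqS   [K ::= t]
tSqSqkkKqSkKqS => ttqSqkkKqSkKqS   [S ::= t]
ttqSqkkKqSkKqS => ttqtqkkKqSkKqS   [S ::= t]
ttqtqkkKqSkKqS => ttqtqkktqSkKqS   [K ::= t]
ttqtqkktqSkKqS => ttqtqkktqtkKqS   [S ::= t]
ttqtqkktqtkKqS => ttqtqkktqtktqS   [K ::= t]
ttqtqkktqtktqS => ttqtqkktqtktqt   [S ::= t]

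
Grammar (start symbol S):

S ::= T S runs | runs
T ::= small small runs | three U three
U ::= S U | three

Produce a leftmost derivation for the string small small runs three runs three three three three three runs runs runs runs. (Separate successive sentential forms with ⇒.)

S ⇒ T S runs ⇒ small small runs S runs ⇒ small small runs T S runs runs ⇒ small small runs three U three S runs runs ⇒ small small runs three S U three S runs runs ⇒ small small runs three runs U three S runs runs ⇒ small small runs three runs three three S runs runs ⇒ small small runs three runs three three T S runs runs runs ⇒ small small runs three runs three three three U three S runs runs runs ⇒ small small runs three runs three three three three three S runs runs runs ⇒ small small runs three runs three three three three three runs runs runs runs

S ⇒ T S runs   [S ::= T S runs]
T S runs ⇒ small small runs S runs   [T ::= small small runs]
small small runs S runs ⇒ small small runs T S runs runs   [S ::= T S runs]
small small runs T S runs runs ⇒ small small runs three U three S runs runs   [T ::= three U three]
small small runs three U three S runs runs ⇒ small small runs three S U three S runs runs   [U ::= S U]
small small runs three S U three S runs runs ⇒ small small runs three runs U three S runs runs   [S ::= runs]
small small runs three runs U three S runs runs ⇒ small small runs three runs three three S runs runs   [U ::= three]
small small runs three runs three three S runs runs ⇒ small small runs three runs three three T S runs runs runs   [S ::= T S runs]
small small runs three runs three three T S runs runs runs ⇒ small small runs three runs three three three U three S runs runs runs   [T ::= three U three]
small small runs three runs three three three U three S runs runs runs ⇒ small small runs three runs three three three three three S runs runs runs   [U ::= three]
small small runs three runs three three three three three S runs runs runs ⇒ small small runs three runs three three three three three runs runs runs runs   [S ::= runs]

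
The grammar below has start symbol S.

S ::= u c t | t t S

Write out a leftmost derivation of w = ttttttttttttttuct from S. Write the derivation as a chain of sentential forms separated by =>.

S => ttS => ttttS => ttttttS => ttttttttS => ttttttttttS => ttttttttttttS => ttttttttttttttS => ttttttttttttttuct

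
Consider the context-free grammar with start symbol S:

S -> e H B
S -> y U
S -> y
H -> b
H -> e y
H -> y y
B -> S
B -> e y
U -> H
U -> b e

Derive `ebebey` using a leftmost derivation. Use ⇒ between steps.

S ⇒ eHB   [S -> e H B]
eHB ⇒ ebB   [H -> b]
ebB ⇒ ebS   [B -> S]
ebS ⇒ ebeHB   [S -> e H B]
ebeHB ⇒ ebebB   [H -> b]
ebebB ⇒ ebebey   [B -> e y]

S⇒eHB⇒ebB⇒ebS⇒ebeHB⇒ebebB⇒ebebey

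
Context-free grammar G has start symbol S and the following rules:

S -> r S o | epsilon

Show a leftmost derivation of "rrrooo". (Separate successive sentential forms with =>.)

S => rSo   [S -> r S o]
rSo => rrSoo   [S -> r S o]
rrSoo => rrrSooo   [S -> r S o]
rrrSooo => rrrooo   [S -> epsilon]

S=>rSo=>rrSoo=>rrrSooo=>rrrooo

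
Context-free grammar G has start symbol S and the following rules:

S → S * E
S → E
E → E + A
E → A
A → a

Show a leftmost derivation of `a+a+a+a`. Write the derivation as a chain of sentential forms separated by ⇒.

S ⇒ E ⇒ E+A ⇒ E+A+A ⇒ E+A+A+A ⇒ A+A+A+A ⇒ a+A+A+A ⇒ a+a+A+A ⇒ a+a+a+A ⇒ a+a+a+a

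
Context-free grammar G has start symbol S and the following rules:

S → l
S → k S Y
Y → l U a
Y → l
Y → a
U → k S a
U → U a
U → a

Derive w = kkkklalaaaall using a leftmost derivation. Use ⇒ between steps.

S ⇒ kSY ⇒ kkSYY ⇒ kkkSYYY ⇒ kkkkSYYYY ⇒ kkkklYYYY ⇒ kkkklaYYY ⇒ kkkklalUaYY ⇒ kkkklalUaaYY ⇒ kkkklalUaaaYY ⇒ kkkklalaaaaYY ⇒ kkkklalaaaalY ⇒ kkkklalaaaall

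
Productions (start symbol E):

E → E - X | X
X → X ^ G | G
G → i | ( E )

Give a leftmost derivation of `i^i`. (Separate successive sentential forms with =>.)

E => X   [E → X]
X => X^G   [X → X ^ G]
X^G => G^G   [X → G]
G^G => i^G   [G → i]
i^G => i^i   [G → i]

E=>X=>X^G=>G^G=>i^G=>i^i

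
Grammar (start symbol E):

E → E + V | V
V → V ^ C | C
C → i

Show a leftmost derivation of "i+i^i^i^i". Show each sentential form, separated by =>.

E => E+V => V+V => C+V => i+V => i+V^C => i+V^C^C => i+V^C^C^C => i+C^C^C^C => i+i^C^C^C => i+i^i^C^C => i+i^i^i^C => i+i^i^i^i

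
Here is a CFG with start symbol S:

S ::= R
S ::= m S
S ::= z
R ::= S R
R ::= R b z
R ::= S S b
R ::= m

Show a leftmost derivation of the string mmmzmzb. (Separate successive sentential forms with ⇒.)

S ⇒ mS   [S ::= m S]
mS ⇒ mmS   [S ::= m S]
mmS ⇒ mmR   [S ::= R]
mmR ⇒ mmSSb   [R ::= S S b]
mmSSb ⇒ mmRSb   [S ::= R]
mmRSb ⇒ mmSRSb   [R ::= S R]
mmSRSb ⇒ mmmSRSb   [S ::= m S]
mmmSRSb ⇒ mmmzRSb   [S ::= z]
mmmzRSb ⇒ mmmzmSb   [R ::= m]
mmmzmSb ⇒ mmmzmzb   [S ::= z]

S ⇒ mS ⇒ mmS ⇒ mmR ⇒ mmSSb ⇒ mmRSb ⇒ mmSRSb ⇒ mmmSRSb ⇒ mmmzRSb ⇒ mmmzmSb ⇒ mmmzmzb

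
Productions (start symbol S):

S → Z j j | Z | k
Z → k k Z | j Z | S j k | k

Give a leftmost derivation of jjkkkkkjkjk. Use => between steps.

S=>Z=>Sjk=>Zjk=>jZjk=>jjZjk=>jjkkZjk=>jjkkkkZjk=>jjkkkkSjkjk=>jjkkkkkjkjk

S => Z   [S → Z]
Z => Sjk   [Z → S j k]
Sjk => Zjk   [S → Z]
Zjk => jZjk   [Z → j Z]
jZjk => jjZjk   [Z → j Z]
jjZjk => jjkkZjk   [Z → k k Z]
jjkkZjk => jjkkkkZjk   [Z → k k Z]
jjkkkkZjk => jjkkkkSjkjk   [Z → S j k]
jjkkkkSjkjk => jjkkkkkjkjk   [S → k]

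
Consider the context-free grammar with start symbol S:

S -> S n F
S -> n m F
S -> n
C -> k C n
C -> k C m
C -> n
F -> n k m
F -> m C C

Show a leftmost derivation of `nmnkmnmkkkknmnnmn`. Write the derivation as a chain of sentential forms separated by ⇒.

S ⇒ SnF ⇒ nmFnF ⇒ nmnkmnF ⇒ nmnkmnmCC ⇒ nmnkmnmkCmC ⇒ nmnkmnmkkCnmC ⇒ nmnkmnmkkkCnnmC ⇒ nmnkmnmkkkkCmnnmC ⇒ nmnkmnmkkkknmnnmC ⇒ nmnkmnmkkkknmnnmn

S ⇒ SnF   [S -> S n F]
SnF ⇒ nmFnF   [S -> n m F]
nmFnF ⇒ nmnkmnF   [F -> n k m]
nmnkmnF ⇒ nmnkmnmCC   [F -> m C C]
nmnkmnmCC ⇒ nmnkmnmkCmC   [C -> k C m]
nmnkmnmkCmC ⇒ nmnkmnmkkCnmC   [C -> k C n]
nmnkmnmkkCnmC ⇒ nmnkmnmkkkCnnmC   [C -> k C n]
nmnkmnmkkkCnnmC ⇒ nmnkmnmkkkkCmnnmC   [C -> k C m]
nmnkmnmkkkkCmnnmC ⇒ nmnkmnmkkkknmnnmC   [C -> n]
nmnkmnmkkkknmnnmC ⇒ nmnkmnmkkkknmnnmn   [C -> n]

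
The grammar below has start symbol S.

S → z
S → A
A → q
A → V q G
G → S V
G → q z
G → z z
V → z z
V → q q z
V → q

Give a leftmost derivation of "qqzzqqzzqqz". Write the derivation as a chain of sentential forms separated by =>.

S=>A=>VqG=>qqG=>qqSV=>qqAV=>qqVqGV=>qqzzqGV=>qqzzqSVV=>qqzzqAVV=>qqzzqqVV=>qqzzqqzzV=>qqzzqqzzqqz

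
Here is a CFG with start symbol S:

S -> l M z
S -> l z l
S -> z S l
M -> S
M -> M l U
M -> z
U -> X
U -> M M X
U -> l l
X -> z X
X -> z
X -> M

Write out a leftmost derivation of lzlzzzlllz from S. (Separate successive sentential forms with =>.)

S => lMz => lMlUz => lMlUlUz => lzlUlUz => lzlMMXlUz => lzlzMXlUz => lzlzzXlUz => lzlzzzlUz => lzlzzzlllz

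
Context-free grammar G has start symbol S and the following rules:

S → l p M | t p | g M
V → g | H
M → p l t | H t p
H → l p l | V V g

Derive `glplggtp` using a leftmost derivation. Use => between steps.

S => gM => gHtp => gVVgtp => gHVgtp => glplVgtp => glplggtp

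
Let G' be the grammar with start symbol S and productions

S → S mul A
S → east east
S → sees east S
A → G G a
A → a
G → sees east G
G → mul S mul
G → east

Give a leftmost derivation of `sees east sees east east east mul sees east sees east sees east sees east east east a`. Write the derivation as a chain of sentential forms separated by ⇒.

S ⇒ sees east S ⇒ sees east S mul A ⇒ sees east sees east S mul A ⇒ sees east sees east east east mul A ⇒ sees east sees east east east mul G G a ⇒ sees east sees east east east mul sees east G G a ⇒ sees east sees east east east mul sees east sees east G G a ⇒ sees east sees east east east mul sees east sees east sees east G G a ⇒ sees east sees east east east mul sees east sees east sees east sees east G G a ⇒ sees east sees east east east mul sees east sees east sees east sees east east G a ⇒ sees east sees east east east mul sees east sees east sees east sees east east east a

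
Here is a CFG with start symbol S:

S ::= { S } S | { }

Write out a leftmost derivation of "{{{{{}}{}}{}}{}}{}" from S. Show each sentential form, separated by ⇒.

S ⇒ {S}S   [S ::= { S } S]
{S}S ⇒ {{S}S}S   [S ::= { S } S]
{{S}S}S ⇒ {{{S}S}S}S   [S ::= { S } S]
{{{S}S}S}S ⇒ {{{{S}S}S}S}S   [S ::= { S } S]
{{{{S}S}S}S}S ⇒ {{{{{}}S}S}S}S   [S ::= { }]
{{{{{}}S}S}S}S ⇒ {{{{{}}{}}S}S}S   [S ::= { }]
{{{{{}}{}}S}S}S ⇒ {{{{{}}{}}{}}S}S   [S ::= { }]
{{{{{}}{}}{}}S}S ⇒ {{{{{}}{}}{}}{}}S   [S ::= { }]
{{{{{}}{}}{}}{}}S ⇒ {{{{{}}{}}{}}{}}{}   [S ::= { }]

S ⇒ {S}S ⇒ {{S}S}S ⇒ {{{S}S}S}S ⇒ {{{{S}S}S}S}S ⇒ {{{{{}}S}S}S}S ⇒ {{{{{}}{}}S}S}S ⇒ {{{{{}}{}}{}}S}S ⇒ {{{{{}}{}}{}}{}}S ⇒ {{{{{}}{}}{}}{}}{}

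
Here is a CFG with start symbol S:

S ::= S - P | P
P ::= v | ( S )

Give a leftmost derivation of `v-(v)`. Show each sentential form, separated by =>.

S => S-P => P-P => v-P => v-(S) => v-(P) => v-(v)

S => S-P   [S ::= S - P]
S-P => P-P   [S ::= P]
P-P => v-P   [P ::= v]
v-P => v-(S)   [P ::= ( S )]
v-(S) => v-(P)   [S ::= P]
v-(P) => v-(v)   [P ::= v]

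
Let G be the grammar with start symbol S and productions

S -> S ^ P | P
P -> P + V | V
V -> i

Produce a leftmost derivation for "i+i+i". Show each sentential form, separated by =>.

S=>P=>P+V=>P+V+V=>V+V+V=>i+V+V=>i+i+V=>i+i+i

S => P   [S -> P]
P => P+V   [P -> P + V]
P+V => P+V+V   [P -> P + V]
P+V+V => V+V+V   [P -> V]
V+V+V => i+V+V   [V -> i]
i+V+V => i+i+V   [V -> i]
i+i+V => i+i+i   [V -> i]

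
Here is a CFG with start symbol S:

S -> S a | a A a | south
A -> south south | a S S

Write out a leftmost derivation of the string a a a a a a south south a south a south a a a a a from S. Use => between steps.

S => S a => S a a => S a a a => S a a a a => a A a a a a a => a a S S a a a a a => a a a A a S a a a a a => a a a a S S a S a a a a a => a a a a a A a S a S a a a a a => a a a a a a S S a S a S a a a a a => a a a a a a south S a S a S a a a a a => a a a a a a south south a S a S a a a a a => a a a a a a south south a south a S a a a a a => a a a a a a south south a south a south a a a a a

S => S a   [S -> S a]
S a => S a a   [S -> S a]
S a a => S a a a   [S -> S a]
S a a a => S a a a a   [S -> S a]
S a a a a => a A a a a a a   [S -> a A a]
a A a a a a a => a a S S a a a a a   [A -> a S S]
a a S S a a a a a => a a a A a S a a a a a   [S -> a A a]
a a a A a S a a a a a => a a a a S S a S a a a a a   [A -> a S S]
a a a a S S a S a a a a a => a a a a a A a S a S a a a a a   [S -> a A a]
a a a a a A a S a S a a a a a => a a a a a a S S a S a S a a a a a   [A -> a S S]
a a a a a a S S a S a S a a a a a => a a a a a a south S a S a S a a a a a   [S -> south]
a a a a a a south S a S a S a a a a a => a a a a a a south south a S a S a a a a a   [S -> south]
a a a a a a south south a S a S a a a a a => a a a a a a south south a south a S a a a a a   [S -> south]
a a a a a a south south a south a S a a a a a => a a a a a a south south a south a south a a a a a   [S -> south]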